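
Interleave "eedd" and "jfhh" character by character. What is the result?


Interleaving "eedd" and "jfhh":
  Position 0: 'e' from first, 'j' from second => "ej"
  Position 1: 'e' from first, 'f' from second => "ef"
  Position 2: 'd' from first, 'h' from second => "dh"
  Position 3: 'd' from first, 'h' from second => "dh"
Result: ejefdhdh

ejefdhdh


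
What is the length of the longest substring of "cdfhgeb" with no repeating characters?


Input: "cdfhgeb"
Sliding window (track last position of each char):
  Position 0 ('c'): window [0,0] length 1 -- new best
  Position 1 ('d'): window [0,1] length 2 -- new best
  Position 2 ('f'): window [0,2] length 3 -- new best
  Position 3 ('h'): window [0,3] length 4 -- new best
  Position 4 ('g'): window [0,4] length 5 -- new best
  Position 5 ('e'): window [0,5] length 6 -- new best
  Position 6 ('b'): window [0,6] length 7 -- new best
Longest substring with no repeats: "cdfhgeb" with length 7

7


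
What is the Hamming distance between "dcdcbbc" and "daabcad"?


Comparing "dcdcbbc" and "daabcad" position by position:
  Position 0: 'd' vs 'd' => same
  Position 1: 'c' vs 'a' => differ
  Position 2: 'd' vs 'a' => differ
  Position 3: 'c' vs 'b' => differ
  Position 4: 'b' vs 'c' => differ
  Position 5: 'b' vs 'a' => differ
  Position 6: 'c' vs 'd' => differ
Total differences (Hamming distance): 6

6


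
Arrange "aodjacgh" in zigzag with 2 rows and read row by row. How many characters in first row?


Zigzag "aodjacgh" into 2 rows:
Placing characters:
  'a' => row 0
  'o' => row 1
  'd' => row 0
  'j' => row 1
  'a' => row 0
  'c' => row 1
  'g' => row 0
  'h' => row 1
Rows:
  Row 0: "adag"
  Row 1: "ojch"
First row length: 4

4


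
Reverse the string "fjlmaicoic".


Input: fjlmaicoic
Reading characters right to left:
  Position 9: 'c'
  Position 8: 'i'
  Position 7: 'o'
  Position 6: 'c'
  Position 5: 'i'
  Position 4: 'a'
  Position 3: 'm'
  Position 2: 'l'
  Position 1: 'j'
  Position 0: 'f'
Reversed: ciociamljf

ciociamljf


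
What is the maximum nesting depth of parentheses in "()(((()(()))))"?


Input: "()(((()(()))))"
Tracking depth:
  Position 0 '(': depth becomes 1
  Position 1 ')': depth becomes 0
  Position 2 '(': depth becomes 1
  Position 3 '(': depth becomes 2
  Position 4 '(': depth becomes 3
  Position 5 '(': depth becomes 4
  Position 6 ')': depth becomes 3
  Position 7 '(': depth becomes 4
  Position 8 '(': depth becomes 5
  Position 9 ')': depth becomes 4
  Position 10 ')': depth becomes 3
  Position 11 ')': depth becomes 2
  Position 12 ')': depth becomes 1
  Position 13 ')': depth becomes 0
Maximum depth reached: 5

5


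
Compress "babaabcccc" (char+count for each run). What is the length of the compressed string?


Input: babaabcccc
Runs:
  'b' x 1 => "b1"
  'a' x 1 => "a1"
  'b' x 1 => "b1"
  'a' x 2 => "a2"
  'b' x 1 => "b1"
  'c' x 4 => "c4"
Compressed: "b1a1b1a2b1c4"
Compressed length: 12

12


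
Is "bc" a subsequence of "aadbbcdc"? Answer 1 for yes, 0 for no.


Check if "bc" is a subsequence of "aadbbcdc"
Greedy scan:
  Position 0 ('a'): no match needed
  Position 1 ('a'): no match needed
  Position 2 ('d'): no match needed
  Position 3 ('b'): matches sub[0] = 'b'
  Position 4 ('b'): no match needed
  Position 5 ('c'): matches sub[1] = 'c'
  Position 6 ('d'): no match needed
  Position 7 ('c'): no match needed
All 2 characters matched => is a subsequence

1


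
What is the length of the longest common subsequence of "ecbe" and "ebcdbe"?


LCS of "ecbe" and "ebcdbe"
DP table:
           e    b    c    d    b    e
      0    0    0    0    0    0    0
  e   0    1    1    1    1    1    1
  c   0    1    1    2    2    2    2
  b   0    1    2    2    2    3    3
  e   0    1    2    2    2    3    4
LCS length = dp[4][6] = 4

4


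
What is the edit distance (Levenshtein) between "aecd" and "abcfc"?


Computing edit distance: "aecd" -> "abcfc"
DP table:
           a    b    c    f    c
      0    1    2    3    4    5
  a   1    0    1    2    3    4
  e   2    1    1    2    3    4
  c   3    2    2    1    2    3
  d   4    3    3    2    2    3
Edit distance = dp[4][5] = 3

3


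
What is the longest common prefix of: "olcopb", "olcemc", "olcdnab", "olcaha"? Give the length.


Words: olcopb, olcemc, olcdnab, olcaha
  Position 0: all 'o' => match
  Position 1: all 'l' => match
  Position 2: all 'c' => match
  Position 3: ('o', 'e', 'd', 'a') => mismatch, stop
LCP = "olc" (length 3)

3


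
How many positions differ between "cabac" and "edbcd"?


Comparing "cabac" and "edbcd" position by position:
  Position 0: 'c' vs 'e' => DIFFER
  Position 1: 'a' vs 'd' => DIFFER
  Position 2: 'b' vs 'b' => same
  Position 3: 'a' vs 'c' => DIFFER
  Position 4: 'c' vs 'd' => DIFFER
Positions that differ: 4

4


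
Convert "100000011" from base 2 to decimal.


Input: "100000011" in base 2
Positional expansion:
  Digit '1' (value 1) x 2^8 = 256
  Digit '0' (value 0) x 2^7 = 0
  Digit '0' (value 0) x 2^6 = 0
  Digit '0' (value 0) x 2^5 = 0
  Digit '0' (value 0) x 2^4 = 0
  Digit '0' (value 0) x 2^3 = 0
  Digit '0' (value 0) x 2^2 = 0
  Digit '1' (value 1) x 2^1 = 2
  Digit '1' (value 1) x 2^0 = 1
Sum = 259

259


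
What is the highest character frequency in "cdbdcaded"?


Input: cdbdcaded
Character counts:
  'a': 1
  'b': 1
  'c': 2
  'd': 4
  'e': 1
Maximum frequency: 4

4


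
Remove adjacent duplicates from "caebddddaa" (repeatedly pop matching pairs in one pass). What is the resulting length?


Input: caebddddaa
Stack-based adjacent duplicate removal:
  Read 'c': push. Stack: c
  Read 'a': push. Stack: ca
  Read 'e': push. Stack: cae
  Read 'b': push. Stack: caeb
  Read 'd': push. Stack: caebd
  Read 'd': matches stack top 'd' => pop. Stack: caeb
  Read 'd': push. Stack: caebd
  Read 'd': matches stack top 'd' => pop. Stack: caeb
  Read 'a': push. Stack: caeba
  Read 'a': matches stack top 'a' => pop. Stack: caeb
Final stack: "caeb" (length 4)

4


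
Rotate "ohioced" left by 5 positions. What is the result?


Input: "ohioced", rotate left by 5
First 5 characters: "ohioc"
Remaining characters: "ed"
Concatenate remaining + first: "ed" + "ohioc" = "edohioc"

edohioc


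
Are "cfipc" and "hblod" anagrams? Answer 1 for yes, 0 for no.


Strings: "cfipc", "hblod"
Sorted first:  ccfip
Sorted second: bdhlo
Differ at position 0: 'c' vs 'b' => not anagrams

0


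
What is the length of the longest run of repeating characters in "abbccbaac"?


Input: "abbccbaac"
Scanning for longest run:
  Position 1 ('b'): new char, reset run to 1
  Position 2 ('b'): continues run of 'b', length=2
  Position 3 ('c'): new char, reset run to 1
  Position 4 ('c'): continues run of 'c', length=2
  Position 5 ('b'): new char, reset run to 1
  Position 6 ('a'): new char, reset run to 1
  Position 7 ('a'): continues run of 'a', length=2
  Position 8 ('c'): new char, reset run to 1
Longest run: 'b' with length 2

2


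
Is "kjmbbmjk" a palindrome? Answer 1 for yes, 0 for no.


Input: kjmbbmjk
Reversed: kjmbbmjk
  Compare pos 0 ('k') with pos 7 ('k'): match
  Compare pos 1 ('j') with pos 6 ('j'): match
  Compare pos 2 ('m') with pos 5 ('m'): match
  Compare pos 3 ('b') with pos 4 ('b'): match
Result: palindrome

1


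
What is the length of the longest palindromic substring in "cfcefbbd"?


Input: "cfcefbbd"
Checking substrings for palindromes:
  [0:3] "cfc" (len 3) => palindrome
  [5:7] "bb" (len 2) => palindrome
Longest palindromic substring: "cfc" with length 3

3


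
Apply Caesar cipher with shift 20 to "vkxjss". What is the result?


Caesar cipher: shift "vkxjss" by 20
  'v' (pos 21) + 20 = pos 15 = 'p'
  'k' (pos 10) + 20 = pos 4 = 'e'
  'x' (pos 23) + 20 = pos 17 = 'r'
  'j' (pos 9) + 20 = pos 3 = 'd'
  's' (pos 18) + 20 = pos 12 = 'm'
  's' (pos 18) + 20 = pos 12 = 'm'
Result: perdmm

perdmm


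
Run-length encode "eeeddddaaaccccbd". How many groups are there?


Input: eeeddddaaaccccbd
Scanning for consecutive runs:
  Group 1: 'e' x 3 (positions 0-2)
  Group 2: 'd' x 4 (positions 3-6)
  Group 3: 'a' x 3 (positions 7-9)
  Group 4: 'c' x 4 (positions 10-13)
  Group 5: 'b' x 1 (positions 14-14)
  Group 6: 'd' x 1 (positions 15-15)
Total groups: 6

6


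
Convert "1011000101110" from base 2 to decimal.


Input: "1011000101110" in base 2
Positional expansion:
  Digit '1' (value 1) x 2^12 = 4096
  Digit '0' (value 0) x 2^11 = 0
  Digit '1' (value 1) x 2^10 = 1024
  Digit '1' (value 1) x 2^9 = 512
  Digit '0' (value 0) x 2^8 = 0
  Digit '0' (value 0) x 2^7 = 0
  Digit '0' (value 0) x 2^6 = 0
  Digit '1' (value 1) x 2^5 = 32
  Digit '0' (value 0) x 2^4 = 0
  Digit '1' (value 1) x 2^3 = 8
  Digit '1' (value 1) x 2^2 = 4
  Digit '1' (value 1) x 2^1 = 2
  Digit '0' (value 0) x 2^0 = 0
Sum = 5678

5678


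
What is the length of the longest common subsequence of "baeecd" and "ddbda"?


LCS of "baeecd" and "ddbda"
DP table:
           d    d    b    d    a
      0    0    0    0    0    0
  b   0    0    0    1    1    1
  a   0    0    0    1    1    2
  e   0    0    0    1    1    2
  e   0    0    0    1    1    2
  c   0    0    0    1    1    2
  d   0    1    1    1    2    2
LCS length = dp[6][5] = 2

2


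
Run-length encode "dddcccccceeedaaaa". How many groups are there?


Input: dddcccccceeedaaaa
Scanning for consecutive runs:
  Group 1: 'd' x 3 (positions 0-2)
  Group 2: 'c' x 6 (positions 3-8)
  Group 3: 'e' x 3 (positions 9-11)
  Group 4: 'd' x 1 (positions 12-12)
  Group 5: 'a' x 4 (positions 13-16)
Total groups: 5

5


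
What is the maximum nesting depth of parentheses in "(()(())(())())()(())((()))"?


Input: "(()(())(())())()(())((()))"
Tracking depth:
  Position 0 '(': depth becomes 1
  Position 1 '(': depth becomes 2
  Position 2 ')': depth becomes 1
  Position 3 '(': depth becomes 2
  Position 4 '(': depth becomes 3
  Position 5 ')': depth becomes 2
  Position 6 ')': depth becomes 1
  Position 7 '(': depth becomes 2
  Position 8 '(': depth becomes 3
  Position 9 ')': depth becomes 2
  Position 10 ')': depth becomes 1
  Position 11 '(': depth becomes 2
  Position 12 ')': depth becomes 1
  Position 13 ')': depth becomes 0
  Position 14 '(': depth becomes 1
  Position 15 ')': depth becomes 0
  Position 16 '(': depth becomes 1
  Position 17 '(': depth becomes 2
  Position 18 ')': depth becomes 1
  Position 19 ')': depth becomes 0
  Position 20 '(': depth becomes 1
  Position 21 '(': depth becomes 2
  Position 22 '(': depth becomes 3
  Position 23 ')': depth becomes 2
  Position 24 ')': depth becomes 1
  Position 25 ')': depth becomes 0
Maximum depth reached: 3

3


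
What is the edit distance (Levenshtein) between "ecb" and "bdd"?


Computing edit distance: "ecb" -> "bdd"
DP table:
           b    d    d
      0    1    2    3
  e   1    1    2    3
  c   2    2    2    3
  b   3    2    3    3
Edit distance = dp[3][3] = 3

3


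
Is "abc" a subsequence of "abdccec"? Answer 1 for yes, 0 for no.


Check if "abc" is a subsequence of "abdccec"
Greedy scan:
  Position 0 ('a'): matches sub[0] = 'a'
  Position 1 ('b'): matches sub[1] = 'b'
  Position 2 ('d'): no match needed
  Position 3 ('c'): matches sub[2] = 'c'
  Position 4 ('c'): no match needed
  Position 5 ('e'): no match needed
  Position 6 ('c'): no match needed
All 3 characters matched => is a subsequence

1


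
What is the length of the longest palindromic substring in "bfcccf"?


Input: "bfcccf"
Checking substrings for palindromes:
  [1:6] "fcccf" (len 5) => palindrome
  [2:5] "ccc" (len 3) => palindrome
  [2:4] "cc" (len 2) => palindrome
  [3:5] "cc" (len 2) => palindrome
Longest palindromic substring: "fcccf" with length 5

5


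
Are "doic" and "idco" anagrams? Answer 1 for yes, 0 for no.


Strings: "doic", "idco"
Sorted first:  cdio
Sorted second: cdio
Sorted forms match => anagrams

1


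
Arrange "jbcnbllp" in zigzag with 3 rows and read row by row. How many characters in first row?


Zigzag "jbcnbllp" into 3 rows:
Placing characters:
  'j' => row 0
  'b' => row 1
  'c' => row 2
  'n' => row 1
  'b' => row 0
  'l' => row 1
  'l' => row 2
  'p' => row 1
Rows:
  Row 0: "jb"
  Row 1: "bnlp"
  Row 2: "cl"
First row length: 2

2


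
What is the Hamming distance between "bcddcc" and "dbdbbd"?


Comparing "bcddcc" and "dbdbbd" position by position:
  Position 0: 'b' vs 'd' => differ
  Position 1: 'c' vs 'b' => differ
  Position 2: 'd' vs 'd' => same
  Position 3: 'd' vs 'b' => differ
  Position 4: 'c' vs 'b' => differ
  Position 5: 'c' vs 'd' => differ
Total differences (Hamming distance): 5

5


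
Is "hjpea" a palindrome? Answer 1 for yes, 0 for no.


Input: hjpea
Reversed: aepjh
  Compare pos 0 ('h') with pos 4 ('a'): MISMATCH
  Compare pos 1 ('j') with pos 3 ('e'): MISMATCH
Result: not a palindrome

0


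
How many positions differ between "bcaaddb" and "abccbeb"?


Comparing "bcaaddb" and "abccbeb" position by position:
  Position 0: 'b' vs 'a' => DIFFER
  Position 1: 'c' vs 'b' => DIFFER
  Position 2: 'a' vs 'c' => DIFFER
  Position 3: 'a' vs 'c' => DIFFER
  Position 4: 'd' vs 'b' => DIFFER
  Position 5: 'd' vs 'e' => DIFFER
  Position 6: 'b' vs 'b' => same
Positions that differ: 6

6


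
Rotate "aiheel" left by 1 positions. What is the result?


Input: "aiheel", rotate left by 1
First 1 characters: "a"
Remaining characters: "iheel"
Concatenate remaining + first: "iheel" + "a" = "iheela"

iheela


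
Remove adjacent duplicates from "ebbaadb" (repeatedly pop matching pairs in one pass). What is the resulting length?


Input: ebbaadb
Stack-based adjacent duplicate removal:
  Read 'e': push. Stack: e
  Read 'b': push. Stack: eb
  Read 'b': matches stack top 'b' => pop. Stack: e
  Read 'a': push. Stack: ea
  Read 'a': matches stack top 'a' => pop. Stack: e
  Read 'd': push. Stack: ed
  Read 'b': push. Stack: edb
Final stack: "edb" (length 3)

3


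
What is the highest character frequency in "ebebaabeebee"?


Input: ebebaabeebee
Character counts:
  'a': 2
  'b': 4
  'e': 6
Maximum frequency: 6

6


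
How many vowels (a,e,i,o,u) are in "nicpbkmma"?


Input: nicpbkmma
Checking each character:
  'n' at position 0: consonant
  'i' at position 1: vowel (running total: 1)
  'c' at position 2: consonant
  'p' at position 3: consonant
  'b' at position 4: consonant
  'k' at position 5: consonant
  'm' at position 6: consonant
  'm' at position 7: consonant
  'a' at position 8: vowel (running total: 2)
Total vowels: 2

2


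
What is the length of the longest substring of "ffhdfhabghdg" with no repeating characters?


Input: "ffhdfhabghdg"
Sliding window (track last position of each char):
  Position 0 ('f'): window [0,0] length 1 -- new best
  Position 1 ('f'): repeat (last at 0), move window start to 1
  Position 1 ('f'): window [1,1] length 1
  Position 2 ('h'): window [1,2] length 2 -- new best
  Position 3 ('d'): window [1,3] length 3 -- new best
  Position 4 ('f'): repeat (last at 1), move window start to 2
  Position 4 ('f'): window [2,4] length 3
  Position 5 ('h'): repeat (last at 2), move window start to 3
  Position 5 ('h'): window [3,5] length 3
  Position 6 ('a'): window [3,6] length 4 -- new best
  Position 7 ('b'): window [3,7] length 5 -- new best
  Position 8 ('g'): window [3,8] length 6 -- new best
  Position 9 ('h'): repeat (last at 5), move window start to 6
  Position 9 ('h'): window [6,9] length 4
  Position 10 ('d'): window [6,10] length 5
  Position 11 ('g'): repeat (last at 8), move window start to 9
  Position 11 ('g'): window [9,11] length 3
Longest substring with no repeats: "dfhabg" with length 6

6


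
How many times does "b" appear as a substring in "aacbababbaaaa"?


Searching for "b" in "aacbababbaaaa"
Scanning each position:
  Position 0: "a" => no
  Position 1: "a" => no
  Position 2: "c" => no
  Position 3: "b" => MATCH
  Position 4: "a" => no
  Position 5: "b" => MATCH
  Position 6: "a" => no
  Position 7: "b" => MATCH
  Position 8: "b" => MATCH
  Position 9: "a" => no
  Position 10: "a" => no
  Position 11: "a" => no
  Position 12: "a" => no
Total occurrences: 4

4


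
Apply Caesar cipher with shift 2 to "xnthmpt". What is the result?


Caesar cipher: shift "xnthmpt" by 2
  'x' (pos 23) + 2 = pos 25 = 'z'
  'n' (pos 13) + 2 = pos 15 = 'p'
  't' (pos 19) + 2 = pos 21 = 'v'
  'h' (pos 7) + 2 = pos 9 = 'j'
  'm' (pos 12) + 2 = pos 14 = 'o'
  'p' (pos 15) + 2 = pos 17 = 'r'
  't' (pos 19) + 2 = pos 21 = 'v'
Result: zpvjorv

zpvjorv


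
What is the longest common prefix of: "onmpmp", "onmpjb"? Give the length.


Words: onmpmp, onmpjb
  Position 0: all 'o' => match
  Position 1: all 'n' => match
  Position 2: all 'm' => match
  Position 3: all 'p' => match
  Position 4: ('m', 'j') => mismatch, stop
LCP = "onmp" (length 4)

4


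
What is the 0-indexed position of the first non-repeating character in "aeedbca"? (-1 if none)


Input: aeedbca
Character frequencies:
  'a': 2
  'b': 1
  'c': 1
  'd': 1
  'e': 2
Scanning left to right for freq == 1:
  Position 0 ('a'): freq=2, skip
  Position 1 ('e'): freq=2, skip
  Position 2 ('e'): freq=2, skip
  Position 3 ('d'): unique! => answer = 3

3


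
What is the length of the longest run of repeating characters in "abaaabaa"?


Input: "abaaabaa"
Scanning for longest run:
  Position 1 ('b'): new char, reset run to 1
  Position 2 ('a'): new char, reset run to 1
  Position 3 ('a'): continues run of 'a', length=2
  Position 4 ('a'): continues run of 'a', length=3
  Position 5 ('b'): new char, reset run to 1
  Position 6 ('a'): new char, reset run to 1
  Position 7 ('a'): continues run of 'a', length=2
Longest run: 'a' with length 3

3


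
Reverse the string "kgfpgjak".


Input: kgfpgjak
Reading characters right to left:
  Position 7: 'k'
  Position 6: 'a'
  Position 5: 'j'
  Position 4: 'g'
  Position 3: 'p'
  Position 2: 'f'
  Position 1: 'g'
  Position 0: 'k'
Reversed: kajgpfgk

kajgpfgk


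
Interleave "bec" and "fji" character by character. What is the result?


Interleaving "bec" and "fji":
  Position 0: 'b' from first, 'f' from second => "bf"
  Position 1: 'e' from first, 'j' from second => "ej"
  Position 2: 'c' from first, 'i' from second => "ci"
Result: bfejci

bfejci


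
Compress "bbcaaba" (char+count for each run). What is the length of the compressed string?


Input: bbcaaba
Runs:
  'b' x 2 => "b2"
  'c' x 1 => "c1"
  'a' x 2 => "a2"
  'b' x 1 => "b1"
  'a' x 1 => "a1"
Compressed: "b2c1a2b1a1"
Compressed length: 10

10


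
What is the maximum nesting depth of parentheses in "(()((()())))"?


Input: "(()((()())))"
Tracking depth:
  Position 0 '(': depth becomes 1
  Position 1 '(': depth becomes 2
  Position 2 ')': depth becomes 1
  Position 3 '(': depth becomes 2
  Position 4 '(': depth becomes 3
  Position 5 '(': depth becomes 4
  Position 6 ')': depth becomes 3
  Position 7 '(': depth becomes 4
  Position 8 ')': depth becomes 3
  Position 9 ')': depth becomes 2
  Position 10 ')': depth becomes 1
  Position 11 ')': depth becomes 0
Maximum depth reached: 4

4


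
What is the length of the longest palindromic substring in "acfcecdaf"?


Input: "acfcecdaf"
Checking substrings for palindromes:
  [1:4] "cfc" (len 3) => palindrome
  [3:6] "cec" (len 3) => palindrome
Longest palindromic substring: "cfc" with length 3

3


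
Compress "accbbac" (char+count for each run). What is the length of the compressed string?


Input: accbbac
Runs:
  'a' x 1 => "a1"
  'c' x 2 => "c2"
  'b' x 2 => "b2"
  'a' x 1 => "a1"
  'c' x 1 => "c1"
Compressed: "a1c2b2a1c1"
Compressed length: 10

10


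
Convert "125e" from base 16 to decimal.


Input: "125e" in base 16
Positional expansion:
  Digit '1' (value 1) x 16^3 = 4096
  Digit '2' (value 2) x 16^2 = 512
  Digit '5' (value 5) x 16^1 = 80
  Digit 'e' (value 14) x 16^0 = 14
Sum = 4702

4702


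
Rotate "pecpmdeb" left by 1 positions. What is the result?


Input: "pecpmdeb", rotate left by 1
First 1 characters: "p"
Remaining characters: "ecpmdeb"
Concatenate remaining + first: "ecpmdeb" + "p" = "ecpmdebp"

ecpmdebp


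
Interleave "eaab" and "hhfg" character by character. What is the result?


Interleaving "eaab" and "hhfg":
  Position 0: 'e' from first, 'h' from second => "eh"
  Position 1: 'a' from first, 'h' from second => "ah"
  Position 2: 'a' from first, 'f' from second => "af"
  Position 3: 'b' from first, 'g' from second => "bg"
Result: ehahafbg

ehahafbg


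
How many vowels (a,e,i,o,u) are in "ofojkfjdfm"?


Input: ofojkfjdfm
Checking each character:
  'o' at position 0: vowel (running total: 1)
  'f' at position 1: consonant
  'o' at position 2: vowel (running total: 2)
  'j' at position 3: consonant
  'k' at position 4: consonant
  'f' at position 5: consonant
  'j' at position 6: consonant
  'd' at position 7: consonant
  'f' at position 8: consonant
  'm' at position 9: consonant
Total vowels: 2

2


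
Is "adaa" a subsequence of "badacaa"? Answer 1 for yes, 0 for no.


Check if "adaa" is a subsequence of "badacaa"
Greedy scan:
  Position 0 ('b'): no match needed
  Position 1 ('a'): matches sub[0] = 'a'
  Position 2 ('d'): matches sub[1] = 'd'
  Position 3 ('a'): matches sub[2] = 'a'
  Position 4 ('c'): no match needed
  Position 5 ('a'): matches sub[3] = 'a'
  Position 6 ('a'): no match needed
All 4 characters matched => is a subsequence

1


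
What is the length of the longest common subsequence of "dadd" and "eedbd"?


LCS of "dadd" and "eedbd"
DP table:
           e    e    d    b    d
      0    0    0    0    0    0
  d   0    0    0    1    1    1
  a   0    0    0    1    1    1
  d   0    0    0    1    1    2
  d   0    0    0    1    1    2
LCS length = dp[4][5] = 2

2


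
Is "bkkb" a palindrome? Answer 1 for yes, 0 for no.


Input: bkkb
Reversed: bkkb
  Compare pos 0 ('b') with pos 3 ('b'): match
  Compare pos 1 ('k') with pos 2 ('k'): match
Result: palindrome

1


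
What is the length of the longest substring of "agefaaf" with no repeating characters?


Input: "agefaaf"
Sliding window (track last position of each char):
  Position 0 ('a'): window [0,0] length 1 -- new best
  Position 1 ('g'): window [0,1] length 2 -- new best
  Position 2 ('e'): window [0,2] length 3 -- new best
  Position 3 ('f'): window [0,3] length 4 -- new best
  Position 4 ('a'): repeat (last at 0), move window start to 1
  Position 4 ('a'): window [1,4] length 4
  Position 5 ('a'): repeat (last at 4), move window start to 5
  Position 5 ('a'): window [5,5] length 1
  Position 6 ('f'): window [5,6] length 2
Longest substring with no repeats: "agef" with length 4

4


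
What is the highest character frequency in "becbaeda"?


Input: becbaeda
Character counts:
  'a': 2
  'b': 2
  'c': 1
  'd': 1
  'e': 2
Maximum frequency: 2

2


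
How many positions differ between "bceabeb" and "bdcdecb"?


Comparing "bceabeb" and "bdcdecb" position by position:
  Position 0: 'b' vs 'b' => same
  Position 1: 'c' vs 'd' => DIFFER
  Position 2: 'e' vs 'c' => DIFFER
  Position 3: 'a' vs 'd' => DIFFER
  Position 4: 'b' vs 'e' => DIFFER
  Position 5: 'e' vs 'c' => DIFFER
  Position 6: 'b' vs 'b' => same
Positions that differ: 5

5


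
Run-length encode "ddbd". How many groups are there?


Input: ddbd
Scanning for consecutive runs:
  Group 1: 'd' x 2 (positions 0-1)
  Group 2: 'b' x 1 (positions 2-2)
  Group 3: 'd' x 1 (positions 3-3)
Total groups: 3

3


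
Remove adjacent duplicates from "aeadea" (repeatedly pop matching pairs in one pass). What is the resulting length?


Input: aeadea
Stack-based adjacent duplicate removal:
  Read 'a': push. Stack: a
  Read 'e': push. Stack: ae
  Read 'a': push. Stack: aea
  Read 'd': push. Stack: aead
  Read 'e': push. Stack: aeade
  Read 'a': push. Stack: aeadea
Final stack: "aeadea" (length 6)

6


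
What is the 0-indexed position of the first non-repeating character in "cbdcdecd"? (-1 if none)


Input: cbdcdecd
Character frequencies:
  'b': 1
  'c': 3
  'd': 3
  'e': 1
Scanning left to right for freq == 1:
  Position 0 ('c'): freq=3, skip
  Position 1 ('b'): unique! => answer = 1

1


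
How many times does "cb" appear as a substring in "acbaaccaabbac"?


Searching for "cb" in "acbaaccaabbac"
Scanning each position:
  Position 0: "ac" => no
  Position 1: "cb" => MATCH
  Position 2: "ba" => no
  Position 3: "aa" => no
  Position 4: "ac" => no
  Position 5: "cc" => no
  Position 6: "ca" => no
  Position 7: "aa" => no
  Position 8: "ab" => no
  Position 9: "bb" => no
  Position 10: "ba" => no
  Position 11: "ac" => no
Total occurrences: 1

1


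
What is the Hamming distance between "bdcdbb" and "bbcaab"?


Comparing "bdcdbb" and "bbcaab" position by position:
  Position 0: 'b' vs 'b' => same
  Position 1: 'd' vs 'b' => differ
  Position 2: 'c' vs 'c' => same
  Position 3: 'd' vs 'a' => differ
  Position 4: 'b' vs 'a' => differ
  Position 5: 'b' vs 'b' => same
Total differences (Hamming distance): 3

3


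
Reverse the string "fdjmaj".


Input: fdjmaj
Reading characters right to left:
  Position 5: 'j'
  Position 4: 'a'
  Position 3: 'm'
  Position 2: 'j'
  Position 1: 'd'
  Position 0: 'f'
Reversed: jamjdf

jamjdf


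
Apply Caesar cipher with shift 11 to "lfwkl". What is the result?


Caesar cipher: shift "lfwkl" by 11
  'l' (pos 11) + 11 = pos 22 = 'w'
  'f' (pos 5) + 11 = pos 16 = 'q'
  'w' (pos 22) + 11 = pos 7 = 'h'
  'k' (pos 10) + 11 = pos 21 = 'v'
  'l' (pos 11) + 11 = pos 22 = 'w'
Result: wqhvw

wqhvw


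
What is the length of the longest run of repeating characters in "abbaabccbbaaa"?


Input: "abbaabccbbaaa"
Scanning for longest run:
  Position 1 ('b'): new char, reset run to 1
  Position 2 ('b'): continues run of 'b', length=2
  Position 3 ('a'): new char, reset run to 1
  Position 4 ('a'): continues run of 'a', length=2
  Position 5 ('b'): new char, reset run to 1
  Position 6 ('c'): new char, reset run to 1
  Position 7 ('c'): continues run of 'c', length=2
  Position 8 ('b'): new char, reset run to 1
  Position 9 ('b'): continues run of 'b', length=2
  Position 10 ('a'): new char, reset run to 1
  Position 11 ('a'): continues run of 'a', length=2
  Position 12 ('a'): continues run of 'a', length=3
Longest run: 'a' with length 3

3


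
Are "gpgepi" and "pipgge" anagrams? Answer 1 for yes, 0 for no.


Strings: "gpgepi", "pipgge"
Sorted first:  eggipp
Sorted second: eggipp
Sorted forms match => anagrams

1


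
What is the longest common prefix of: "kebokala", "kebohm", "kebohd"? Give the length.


Words: kebokala, kebohm, kebohd
  Position 0: all 'k' => match
  Position 1: all 'e' => match
  Position 2: all 'b' => match
  Position 3: all 'o' => match
  Position 4: ('k', 'h', 'h') => mismatch, stop
LCP = "kebo" (length 4)

4


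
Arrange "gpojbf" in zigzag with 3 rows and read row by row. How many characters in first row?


Zigzag "gpojbf" into 3 rows:
Placing characters:
  'g' => row 0
  'p' => row 1
  'o' => row 2
  'j' => row 1
  'b' => row 0
  'f' => row 1
Rows:
  Row 0: "gb"
  Row 1: "pjf"
  Row 2: "o"
First row length: 2

2


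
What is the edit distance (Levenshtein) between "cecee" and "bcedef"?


Computing edit distance: "cecee" -> "bcedef"
DP table:
           b    c    e    d    e    f
      0    1    2    3    4    5    6
  c   1    1    1    2    3    4    5
  e   2    2    2    1    2    3    4
  c   3    3    2    2    2    3    4
  e   4    4    3    2    3    2    3
  e   5    5    4    3    3    3    3
Edit distance = dp[5][6] = 3

3


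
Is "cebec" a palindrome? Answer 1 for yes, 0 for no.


Input: cebec
Reversed: cebec
  Compare pos 0 ('c') with pos 4 ('c'): match
  Compare pos 1 ('e') with pos 3 ('e'): match
Result: palindrome

1


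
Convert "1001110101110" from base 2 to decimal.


Input: "1001110101110" in base 2
Positional expansion:
  Digit '1' (value 1) x 2^12 = 4096
  Digit '0' (value 0) x 2^11 = 0
  Digit '0' (value 0) x 2^10 = 0
  Digit '1' (value 1) x 2^9 = 512
  Digit '1' (value 1) x 2^8 = 256
  Digit '1' (value 1) x 2^7 = 128
  Digit '0' (value 0) x 2^6 = 0
  Digit '1' (value 1) x 2^5 = 32
  Digit '0' (value 0) x 2^4 = 0
  Digit '1' (value 1) x 2^3 = 8
  Digit '1' (value 1) x 2^2 = 4
  Digit '1' (value 1) x 2^1 = 2
  Digit '0' (value 0) x 2^0 = 0
Sum = 5038

5038


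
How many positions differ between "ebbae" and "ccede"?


Comparing "ebbae" and "ccede" position by position:
  Position 0: 'e' vs 'c' => DIFFER
  Position 1: 'b' vs 'c' => DIFFER
  Position 2: 'b' vs 'e' => DIFFER
  Position 3: 'a' vs 'd' => DIFFER
  Position 4: 'e' vs 'e' => same
Positions that differ: 4

4


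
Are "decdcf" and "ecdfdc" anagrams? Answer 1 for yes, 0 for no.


Strings: "decdcf", "ecdfdc"
Sorted first:  ccddef
Sorted second: ccddef
Sorted forms match => anagrams

1


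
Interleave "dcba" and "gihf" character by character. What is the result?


Interleaving "dcba" and "gihf":
  Position 0: 'd' from first, 'g' from second => "dg"
  Position 1: 'c' from first, 'i' from second => "ci"
  Position 2: 'b' from first, 'h' from second => "bh"
  Position 3: 'a' from first, 'f' from second => "af"
Result: dgcibhaf

dgcibhaf


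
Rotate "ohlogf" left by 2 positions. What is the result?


Input: "ohlogf", rotate left by 2
First 2 characters: "oh"
Remaining characters: "logf"
Concatenate remaining + first: "logf" + "oh" = "logfoh"

logfoh


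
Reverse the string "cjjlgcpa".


Input: cjjlgcpa
Reading characters right to left:
  Position 7: 'a'
  Position 6: 'p'
  Position 5: 'c'
  Position 4: 'g'
  Position 3: 'l'
  Position 2: 'j'
  Position 1: 'j'
  Position 0: 'c'
Reversed: apcgljjc

apcgljjc


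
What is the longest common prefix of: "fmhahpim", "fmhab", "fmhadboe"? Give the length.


Words: fmhahpim, fmhab, fmhadboe
  Position 0: all 'f' => match
  Position 1: all 'm' => match
  Position 2: all 'h' => match
  Position 3: all 'a' => match
  Position 4: ('h', 'b', 'd') => mismatch, stop
LCP = "fmha" (length 4)

4


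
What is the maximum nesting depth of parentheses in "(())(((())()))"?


Input: "(())(((())()))"
Tracking depth:
  Position 0 '(': depth becomes 1
  Position 1 '(': depth becomes 2
  Position 2 ')': depth becomes 1
  Position 3 ')': depth becomes 0
  Position 4 '(': depth becomes 1
  Position 5 '(': depth becomes 2
  Position 6 '(': depth becomes 3
  Position 7 '(': depth becomes 4
  Position 8 ')': depth becomes 3
  Position 9 ')': depth becomes 2
  Position 10 '(': depth becomes 3
  Position 11 ')': depth becomes 2
  Position 12 ')': depth becomes 1
  Position 13 ')': depth becomes 0
Maximum depth reached: 4

4


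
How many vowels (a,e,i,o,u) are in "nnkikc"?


Input: nnkikc
Checking each character:
  'n' at position 0: consonant
  'n' at position 1: consonant
  'k' at position 2: consonant
  'i' at position 3: vowel (running total: 1)
  'k' at position 4: consonant
  'c' at position 5: consonant
Total vowels: 1

1


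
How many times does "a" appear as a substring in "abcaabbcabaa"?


Searching for "a" in "abcaabbcabaa"
Scanning each position:
  Position 0: "a" => MATCH
  Position 1: "b" => no
  Position 2: "c" => no
  Position 3: "a" => MATCH
  Position 4: "a" => MATCH
  Position 5: "b" => no
  Position 6: "b" => no
  Position 7: "c" => no
  Position 8: "a" => MATCH
  Position 9: "b" => no
  Position 10: "a" => MATCH
  Position 11: "a" => MATCH
Total occurrences: 6

6


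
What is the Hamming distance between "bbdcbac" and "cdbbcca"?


Comparing "bbdcbac" and "cdbbcca" position by position:
  Position 0: 'b' vs 'c' => differ
  Position 1: 'b' vs 'd' => differ
  Position 2: 'd' vs 'b' => differ
  Position 3: 'c' vs 'b' => differ
  Position 4: 'b' vs 'c' => differ
  Position 5: 'a' vs 'c' => differ
  Position 6: 'c' vs 'a' => differ
Total differences (Hamming distance): 7

7


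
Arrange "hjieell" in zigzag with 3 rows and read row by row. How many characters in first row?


Zigzag "hjieell" into 3 rows:
Placing characters:
  'h' => row 0
  'j' => row 1
  'i' => row 2
  'e' => row 1
  'e' => row 0
  'l' => row 1
  'l' => row 2
Rows:
  Row 0: "he"
  Row 1: "jel"
  Row 2: "il"
First row length: 2

2


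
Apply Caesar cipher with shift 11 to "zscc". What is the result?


Caesar cipher: shift "zscc" by 11
  'z' (pos 25) + 11 = pos 10 = 'k'
  's' (pos 18) + 11 = pos 3 = 'd'
  'c' (pos 2) + 11 = pos 13 = 'n'
  'c' (pos 2) + 11 = pos 13 = 'n'
Result: kdnn

kdnn


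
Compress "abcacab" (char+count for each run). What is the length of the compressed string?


Input: abcacab
Runs:
  'a' x 1 => "a1"
  'b' x 1 => "b1"
  'c' x 1 => "c1"
  'a' x 1 => "a1"
  'c' x 1 => "c1"
  'a' x 1 => "a1"
  'b' x 1 => "b1"
Compressed: "a1b1c1a1c1a1b1"
Compressed length: 14

14


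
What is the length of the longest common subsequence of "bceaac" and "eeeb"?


LCS of "bceaac" and "eeeb"
DP table:
           e    e    e    b
      0    0    0    0    0
  b   0    0    0    0    1
  c   0    0    0    0    1
  e   0    1    1    1    1
  a   0    1    1    1    1
  a   0    1    1    1    1
  c   0    1    1    1    1
LCS length = dp[6][4] = 1

1


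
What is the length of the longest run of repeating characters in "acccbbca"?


Input: "acccbbca"
Scanning for longest run:
  Position 1 ('c'): new char, reset run to 1
  Position 2 ('c'): continues run of 'c', length=2
  Position 3 ('c'): continues run of 'c', length=3
  Position 4 ('b'): new char, reset run to 1
  Position 5 ('b'): continues run of 'b', length=2
  Position 6 ('c'): new char, reset run to 1
  Position 7 ('a'): new char, reset run to 1
Longest run: 'c' with length 3

3


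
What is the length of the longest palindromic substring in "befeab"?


Input: "befeab"
Checking substrings for palindromes:
  [1:4] "efe" (len 3) => palindrome
Longest palindromic substring: "efe" with length 3

3


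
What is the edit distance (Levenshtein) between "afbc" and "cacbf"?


Computing edit distance: "afbc" -> "cacbf"
DP table:
           c    a    c    b    f
      0    1    2    3    4    5
  a   1    1    1    2    3    4
  f   2    2    2    2    3    3
  b   3    3    3    3    2    3
  c   4    3    4    3    3    3
Edit distance = dp[4][5] = 3

3


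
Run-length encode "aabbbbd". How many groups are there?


Input: aabbbbd
Scanning for consecutive runs:
  Group 1: 'a' x 2 (positions 0-1)
  Group 2: 'b' x 4 (positions 2-5)
  Group 3: 'd' x 1 (positions 6-6)
Total groups: 3

3


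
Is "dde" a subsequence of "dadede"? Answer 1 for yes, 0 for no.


Check if "dde" is a subsequence of "dadede"
Greedy scan:
  Position 0 ('d'): matches sub[0] = 'd'
  Position 1 ('a'): no match needed
  Position 2 ('d'): matches sub[1] = 'd'
  Position 3 ('e'): matches sub[2] = 'e'
  Position 4 ('d'): no match needed
  Position 5 ('e'): no match needed
All 3 characters matched => is a subsequence

1


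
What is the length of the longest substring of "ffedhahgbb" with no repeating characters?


Input: "ffedhahgbb"
Sliding window (track last position of each char):
  Position 0 ('f'): window [0,0] length 1 -- new best
  Position 1 ('f'): repeat (last at 0), move window start to 1
  Position 1 ('f'): window [1,1] length 1
  Position 2 ('e'): window [1,2] length 2 -- new best
  Position 3 ('d'): window [1,3] length 3 -- new best
  Position 4 ('h'): window [1,4] length 4 -- new best
  Position 5 ('a'): window [1,5] length 5 -- new best
  Position 6 ('h'): repeat (last at 4), move window start to 5
  Position 6 ('h'): window [5,6] length 2
  Position 7 ('g'): window [5,7] length 3
  Position 8 ('b'): window [5,8] length 4
  Position 9 ('b'): repeat (last at 8), move window start to 9
  Position 9 ('b'): window [9,9] length 1
Longest substring with no repeats: "fedha" with length 5

5


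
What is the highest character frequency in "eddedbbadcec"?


Input: eddedbbadcec
Character counts:
  'a': 1
  'b': 2
  'c': 2
  'd': 4
  'e': 3
Maximum frequency: 4

4


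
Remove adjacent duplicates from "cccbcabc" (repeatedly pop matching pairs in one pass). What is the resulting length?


Input: cccbcabc
Stack-based adjacent duplicate removal:
  Read 'c': push. Stack: c
  Read 'c': matches stack top 'c' => pop. Stack: (empty)
  Read 'c': push. Stack: c
  Read 'b': push. Stack: cb
  Read 'c': push. Stack: cbc
  Read 'a': push. Stack: cbca
  Read 'b': push. Stack: cbcab
  Read 'c': push. Stack: cbcabc
Final stack: "cbcabc" (length 6)

6


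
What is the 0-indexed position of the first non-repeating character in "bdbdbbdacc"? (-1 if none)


Input: bdbdbbdacc
Character frequencies:
  'a': 1
  'b': 4
  'c': 2
  'd': 3
Scanning left to right for freq == 1:
  Position 0 ('b'): freq=4, skip
  Position 1 ('d'): freq=3, skip
  Position 2 ('b'): freq=4, skip
  Position 3 ('d'): freq=3, skip
  Position 4 ('b'): freq=4, skip
  Position 5 ('b'): freq=4, skip
  Position 6 ('d'): freq=3, skip
  Position 7 ('a'): unique! => answer = 7

7


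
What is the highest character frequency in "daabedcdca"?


Input: daabedcdca
Character counts:
  'a': 3
  'b': 1
  'c': 2
  'd': 3
  'e': 1
Maximum frequency: 3

3


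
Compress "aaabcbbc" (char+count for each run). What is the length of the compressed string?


Input: aaabcbbc
Runs:
  'a' x 3 => "a3"
  'b' x 1 => "b1"
  'c' x 1 => "c1"
  'b' x 2 => "b2"
  'c' x 1 => "c1"
Compressed: "a3b1c1b2c1"
Compressed length: 10

10


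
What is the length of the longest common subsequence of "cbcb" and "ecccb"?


LCS of "cbcb" and "ecccb"
DP table:
           e    c    c    c    b
      0    0    0    0    0    0
  c   0    0    1    1    1    1
  b   0    0    1    1    1    2
  c   0    0    1    2    2    2
  b   0    0    1    2    2    3
LCS length = dp[4][5] = 3

3


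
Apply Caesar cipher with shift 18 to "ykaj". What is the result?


Caesar cipher: shift "ykaj" by 18
  'y' (pos 24) + 18 = pos 16 = 'q'
  'k' (pos 10) + 18 = pos 2 = 'c'
  'a' (pos 0) + 18 = pos 18 = 's'
  'j' (pos 9) + 18 = pos 1 = 'b'
Result: qcsb

qcsb


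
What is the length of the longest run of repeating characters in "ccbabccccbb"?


Input: "ccbabccccbb"
Scanning for longest run:
  Position 1 ('c'): continues run of 'c', length=2
  Position 2 ('b'): new char, reset run to 1
  Position 3 ('a'): new char, reset run to 1
  Position 4 ('b'): new char, reset run to 1
  Position 5 ('c'): new char, reset run to 1
  Position 6 ('c'): continues run of 'c', length=2
  Position 7 ('c'): continues run of 'c', length=3
  Position 8 ('c'): continues run of 'c', length=4
  Position 9 ('b'): new char, reset run to 1
  Position 10 ('b'): continues run of 'b', length=2
Longest run: 'c' with length 4

4


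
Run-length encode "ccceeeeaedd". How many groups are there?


Input: ccceeeeaedd
Scanning for consecutive runs:
  Group 1: 'c' x 3 (positions 0-2)
  Group 2: 'e' x 4 (positions 3-6)
  Group 3: 'a' x 1 (positions 7-7)
  Group 4: 'e' x 1 (positions 8-8)
  Group 5: 'd' x 2 (positions 9-10)
Total groups: 5

5


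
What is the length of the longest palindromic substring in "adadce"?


Input: "adadce"
Checking substrings for palindromes:
  [0:3] "ada" (len 3) => palindrome
  [1:4] "dad" (len 3) => palindrome
Longest palindromic substring: "ada" with length 3

3


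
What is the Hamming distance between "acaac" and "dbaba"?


Comparing "acaac" and "dbaba" position by position:
  Position 0: 'a' vs 'd' => differ
  Position 1: 'c' vs 'b' => differ
  Position 2: 'a' vs 'a' => same
  Position 3: 'a' vs 'b' => differ
  Position 4: 'c' vs 'a' => differ
Total differences (Hamming distance): 4

4


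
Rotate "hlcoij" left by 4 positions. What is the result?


Input: "hlcoij", rotate left by 4
First 4 characters: "hlco"
Remaining characters: "ij"
Concatenate remaining + first: "ij" + "hlco" = "ijhlco"

ijhlco


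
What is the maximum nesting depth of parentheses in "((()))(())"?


Input: "((()))(())"
Tracking depth:
  Position 0 '(': depth becomes 1
  Position 1 '(': depth becomes 2
  Position 2 '(': depth becomes 3
  Position 3 ')': depth becomes 2
  Position 4 ')': depth becomes 1
  Position 5 ')': depth becomes 0
  Position 6 '(': depth becomes 1
  Position 7 '(': depth becomes 2
  Position 8 ')': depth becomes 1
  Position 9 ')': depth becomes 0
Maximum depth reached: 3

3
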